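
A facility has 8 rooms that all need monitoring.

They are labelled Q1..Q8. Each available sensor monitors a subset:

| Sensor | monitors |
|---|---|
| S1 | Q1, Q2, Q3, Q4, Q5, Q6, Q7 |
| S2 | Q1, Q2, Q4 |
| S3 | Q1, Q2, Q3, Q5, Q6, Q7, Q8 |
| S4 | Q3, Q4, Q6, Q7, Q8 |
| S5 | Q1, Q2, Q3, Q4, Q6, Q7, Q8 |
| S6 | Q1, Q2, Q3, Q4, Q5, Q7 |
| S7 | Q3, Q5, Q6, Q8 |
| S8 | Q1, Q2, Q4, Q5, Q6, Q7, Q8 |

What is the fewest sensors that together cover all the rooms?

2

Take {S4, S8}. Their union is {Q1, Q2, Q3, Q4, Q5, Q6, Q7, Q8}, which is all 8 rooms.
No single sensor has all 8 rooms (the largest, S1, has 7), so 2 is optimal.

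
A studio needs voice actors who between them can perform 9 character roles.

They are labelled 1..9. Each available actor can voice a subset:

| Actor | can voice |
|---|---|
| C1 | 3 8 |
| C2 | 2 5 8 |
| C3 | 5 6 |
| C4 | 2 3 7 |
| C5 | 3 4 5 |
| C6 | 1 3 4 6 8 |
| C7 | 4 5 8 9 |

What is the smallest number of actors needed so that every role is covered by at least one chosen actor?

3

Take {C4, C6, C7}. Their union is {1, 2, 3, 4, 5, 6, 7, 8, 9}, which is all 9 roles.
Only C6 contains 1, so C6 is forced; the remaining 4 roles need at least 2 more actors (each remaining actor adds at most 2) — so at least 3 actors are needed, and 3 is optimal.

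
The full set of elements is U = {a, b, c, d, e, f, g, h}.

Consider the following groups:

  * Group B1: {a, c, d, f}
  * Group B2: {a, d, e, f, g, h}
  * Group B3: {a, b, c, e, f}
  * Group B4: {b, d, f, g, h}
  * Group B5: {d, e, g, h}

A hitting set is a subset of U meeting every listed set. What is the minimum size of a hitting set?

2

Take T = {d, f}. Each listed group contains at least one of these, so T is a hitting set of size 2.
No single element lies in every group, so at least 2 are needed and 2 is optimal.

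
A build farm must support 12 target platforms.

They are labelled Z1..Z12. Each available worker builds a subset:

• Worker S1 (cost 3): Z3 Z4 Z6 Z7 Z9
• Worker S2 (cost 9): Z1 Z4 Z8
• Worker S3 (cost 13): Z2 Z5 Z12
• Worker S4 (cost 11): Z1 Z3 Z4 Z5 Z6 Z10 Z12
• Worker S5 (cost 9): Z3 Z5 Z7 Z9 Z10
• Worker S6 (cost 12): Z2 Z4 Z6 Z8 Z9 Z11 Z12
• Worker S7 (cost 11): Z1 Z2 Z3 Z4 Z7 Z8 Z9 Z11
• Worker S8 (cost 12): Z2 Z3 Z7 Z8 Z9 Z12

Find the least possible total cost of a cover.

S4, S7 together cover every platform (S4 ∪ S7 = {Z1, Z2, Z3, Z4, Z5, Z6, Z7, Z8, Z9, Z10, Z11, Z12}); total cost 11 + 11 = 22.
The greedy pick S1, S4, S7 costs 25; no covering selection beats 22.

22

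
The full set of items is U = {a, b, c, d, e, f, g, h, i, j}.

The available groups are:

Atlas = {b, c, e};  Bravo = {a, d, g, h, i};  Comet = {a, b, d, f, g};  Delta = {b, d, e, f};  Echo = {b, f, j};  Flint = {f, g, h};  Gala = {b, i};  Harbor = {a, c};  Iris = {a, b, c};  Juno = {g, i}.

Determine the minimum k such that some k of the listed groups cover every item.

3

Atlas and Bravo and Echo together: Atlas ∪ Bravo ∪ Echo = {a, b, c, d, e, f, g, h, i, j} — every item is covered.
Only Echo contains j, so Echo is forced; the remaining 7 items need at least 2 more groups (each remaining group adds at most 5) — so at least 3 groups are needed, and 3 is optimal.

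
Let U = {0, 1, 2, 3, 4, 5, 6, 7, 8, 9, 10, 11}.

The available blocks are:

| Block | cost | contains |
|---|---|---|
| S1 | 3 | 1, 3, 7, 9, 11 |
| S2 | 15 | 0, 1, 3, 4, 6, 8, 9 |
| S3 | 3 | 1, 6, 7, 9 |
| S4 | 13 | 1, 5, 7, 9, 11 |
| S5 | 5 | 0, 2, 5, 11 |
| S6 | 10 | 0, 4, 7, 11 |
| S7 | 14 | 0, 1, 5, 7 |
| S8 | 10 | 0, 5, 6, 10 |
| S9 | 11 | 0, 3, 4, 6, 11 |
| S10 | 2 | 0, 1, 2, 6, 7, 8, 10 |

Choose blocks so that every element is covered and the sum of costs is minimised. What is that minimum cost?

S1, S5, S6, S10 together cover every element (S1 ∪ S5 ∪ S6 ∪ S10 = {0, 1, 2, 3, 4, 5, 6, 7, 8, 9, 10, 11}); total cost 3 + 5 + 10 + 2 = 20.
No covering selection has total cost below 20.

20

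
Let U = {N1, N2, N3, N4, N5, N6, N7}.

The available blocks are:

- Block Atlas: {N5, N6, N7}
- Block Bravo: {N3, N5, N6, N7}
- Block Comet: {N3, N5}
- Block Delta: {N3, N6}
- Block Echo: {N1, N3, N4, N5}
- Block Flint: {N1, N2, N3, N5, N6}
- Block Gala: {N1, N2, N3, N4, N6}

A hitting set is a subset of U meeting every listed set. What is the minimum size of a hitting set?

2

The 2 elements {N3, N7} hit every block.
No single element lies in every block, so at least 2 are needed and 2 is optimal.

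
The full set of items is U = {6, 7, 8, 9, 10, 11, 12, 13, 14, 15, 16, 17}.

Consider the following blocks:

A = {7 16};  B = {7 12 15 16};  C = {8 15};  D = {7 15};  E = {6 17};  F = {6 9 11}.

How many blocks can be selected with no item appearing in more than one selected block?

A, C, E are pairwise disjoint (A={7,16}; C={8,15}; E={6,17}).
Every remaining block overlaps one of these, and no 4 of the listed blocks are pairwise disjoint, so 3 is the maximum.

3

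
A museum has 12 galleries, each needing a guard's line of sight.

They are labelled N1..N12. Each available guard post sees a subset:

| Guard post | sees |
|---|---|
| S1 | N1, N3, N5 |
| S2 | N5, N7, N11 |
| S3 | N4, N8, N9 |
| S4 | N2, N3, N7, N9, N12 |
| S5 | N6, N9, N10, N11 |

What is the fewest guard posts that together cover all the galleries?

S1 and S3 and S4 and S5 together: S1 ∪ S3 ∪ S4 ∪ S5 = {N1, N2, N3, N4, N5, N6, N7, N8, N9, N10, N11, N12} — every gallery is covered.
Only S1 contains N1, so S1 is forced; the remaining 9 galleries need at least 3 more guard posts (each remaining guard post adds at most 4) — so at least 4 guard posts are needed, and 4 is optimal.

4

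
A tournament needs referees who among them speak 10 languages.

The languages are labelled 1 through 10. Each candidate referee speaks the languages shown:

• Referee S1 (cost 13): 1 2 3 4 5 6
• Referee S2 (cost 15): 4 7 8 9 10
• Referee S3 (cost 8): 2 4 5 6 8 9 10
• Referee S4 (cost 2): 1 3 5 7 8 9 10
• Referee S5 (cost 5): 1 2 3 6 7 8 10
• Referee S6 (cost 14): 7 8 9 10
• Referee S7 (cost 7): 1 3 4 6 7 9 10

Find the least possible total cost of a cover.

10

S3, S4 together cover every language (S3 ∪ S4 = {1, 2, 3, 4, 5, 6, 7, 8, 9, 10}); total cost 8 + 2 = 10.
The greedy pick S4, S5, S7 costs 14; no covering selection beats 10.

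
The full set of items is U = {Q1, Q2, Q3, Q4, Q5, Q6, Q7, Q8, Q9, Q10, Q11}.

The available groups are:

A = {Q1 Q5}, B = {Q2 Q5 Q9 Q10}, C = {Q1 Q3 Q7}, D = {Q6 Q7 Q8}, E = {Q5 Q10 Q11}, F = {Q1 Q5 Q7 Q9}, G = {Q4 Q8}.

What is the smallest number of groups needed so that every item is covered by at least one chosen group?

5

Take {B, C, D, E, G}. Their union is {Q1, Q2, Q3, Q4, Q5, Q6, Q7, Q8, Q9, Q10, Q11}, which is all 11 items.
No 4 of the 7 groups cover everything (all 35 combinations miss at least one item), so 5 is optimal.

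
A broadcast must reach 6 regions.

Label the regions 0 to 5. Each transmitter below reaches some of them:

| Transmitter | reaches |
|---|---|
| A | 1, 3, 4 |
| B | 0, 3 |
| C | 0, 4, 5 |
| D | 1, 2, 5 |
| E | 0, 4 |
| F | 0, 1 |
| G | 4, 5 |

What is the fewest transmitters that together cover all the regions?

Take {B, D, E}. Their union is {0, 1, 2, 3, 4, 5}, which is all 6 regions.
Only D contains 2, so D is forced; the remaining 3 regions need at least 2 more transmitters (each remaining transmitter adds at most 2) — so at least 3 transmitters are needed, and 3 is optimal.

3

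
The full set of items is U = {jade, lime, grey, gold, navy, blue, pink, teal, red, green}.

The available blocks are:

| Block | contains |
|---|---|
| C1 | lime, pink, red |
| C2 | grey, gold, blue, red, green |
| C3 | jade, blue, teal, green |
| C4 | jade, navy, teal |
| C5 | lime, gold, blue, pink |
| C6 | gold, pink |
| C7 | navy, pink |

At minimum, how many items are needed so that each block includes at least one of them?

3

Take H = {jade, pink, red}. Each listed block contains at least one of these, so H is a hitting set of size 3.
No choice of 2 items meets every block, so 3 is the minimum.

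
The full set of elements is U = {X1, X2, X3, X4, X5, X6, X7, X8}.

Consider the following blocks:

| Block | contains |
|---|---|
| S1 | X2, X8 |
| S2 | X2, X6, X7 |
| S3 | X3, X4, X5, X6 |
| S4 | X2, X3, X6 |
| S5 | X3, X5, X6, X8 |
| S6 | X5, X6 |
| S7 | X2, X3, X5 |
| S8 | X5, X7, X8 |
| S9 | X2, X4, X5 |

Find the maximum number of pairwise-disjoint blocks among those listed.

2

S4, S8 are pairwise disjoint (S4={X2,X3,X6}; S8={X5,X7,X8}).
Every remaining block overlaps one of these, and no 3 of the listed blocks are pairwise disjoint, so 2 is the maximum.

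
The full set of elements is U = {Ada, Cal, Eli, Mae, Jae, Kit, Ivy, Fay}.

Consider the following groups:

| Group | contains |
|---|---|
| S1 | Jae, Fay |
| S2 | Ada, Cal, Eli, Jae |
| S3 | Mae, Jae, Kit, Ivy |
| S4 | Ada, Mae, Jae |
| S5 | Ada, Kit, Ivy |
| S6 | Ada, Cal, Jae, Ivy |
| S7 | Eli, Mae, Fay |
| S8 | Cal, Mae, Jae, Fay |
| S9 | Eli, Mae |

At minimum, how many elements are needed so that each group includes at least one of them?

3

H = {Mae, Jae, Kit} meets every group (each contains at least one member of H), and |H| = 3.
The groups S1, S5, S9 are pairwise disjoint, so any hitting set needs a separate element for each — at least 3. Hence 3 is optimal.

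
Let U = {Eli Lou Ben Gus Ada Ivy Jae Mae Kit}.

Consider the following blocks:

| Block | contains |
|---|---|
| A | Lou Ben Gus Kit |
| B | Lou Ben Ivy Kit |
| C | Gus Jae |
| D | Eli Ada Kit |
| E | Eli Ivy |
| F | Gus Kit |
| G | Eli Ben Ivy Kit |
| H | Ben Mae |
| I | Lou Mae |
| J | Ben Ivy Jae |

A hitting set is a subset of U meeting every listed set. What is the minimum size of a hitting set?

4

The 4 items {Eli, Lou, Ben, Gus} hit every block.
No choice of 3 items meets every block, so 4 is the minimum.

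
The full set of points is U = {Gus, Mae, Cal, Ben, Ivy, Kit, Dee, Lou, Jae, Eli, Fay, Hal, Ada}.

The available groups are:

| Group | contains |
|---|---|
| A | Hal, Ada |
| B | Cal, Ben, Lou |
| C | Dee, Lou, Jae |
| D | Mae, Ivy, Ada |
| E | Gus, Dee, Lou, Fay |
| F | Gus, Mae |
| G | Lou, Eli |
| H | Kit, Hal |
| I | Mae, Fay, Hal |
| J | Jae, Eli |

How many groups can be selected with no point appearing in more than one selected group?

B, D, H, J are pairwise disjoint (B={Cal,Ben,Lou}; D={Mae,Ivy,Ada}; H={Kit,Hal}; J={Jae,Eli}).
Every remaining group overlaps one of these, and no 5 of the listed groups are pairwise disjoint, so 4 is the maximum.

4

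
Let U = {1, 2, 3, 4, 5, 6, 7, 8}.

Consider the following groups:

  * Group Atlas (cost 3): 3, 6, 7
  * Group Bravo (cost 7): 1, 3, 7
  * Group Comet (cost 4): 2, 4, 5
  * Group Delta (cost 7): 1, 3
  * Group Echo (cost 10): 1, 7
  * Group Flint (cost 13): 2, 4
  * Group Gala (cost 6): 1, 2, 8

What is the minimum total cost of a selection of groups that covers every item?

13

Atlas, Comet, Gala together cover every item (Atlas ∪ Comet ∪ Gala = {1, 2, 3, 4, 5, 6, 7, 8}); total cost 3 + 4 + 6 = 13.
No covering selection has total cost below 13.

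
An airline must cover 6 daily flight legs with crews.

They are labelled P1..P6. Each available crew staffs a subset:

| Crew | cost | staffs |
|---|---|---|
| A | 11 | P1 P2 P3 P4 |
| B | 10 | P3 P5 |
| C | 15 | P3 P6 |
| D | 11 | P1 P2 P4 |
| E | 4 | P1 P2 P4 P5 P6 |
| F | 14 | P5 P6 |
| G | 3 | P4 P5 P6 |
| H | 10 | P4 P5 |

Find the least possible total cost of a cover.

14

A, G together cover every leg (A ∪ G = {P1, P2, P3, P4, P5, P6}); total cost 11 + 3 = 14.
No covering selection has total cost below 14.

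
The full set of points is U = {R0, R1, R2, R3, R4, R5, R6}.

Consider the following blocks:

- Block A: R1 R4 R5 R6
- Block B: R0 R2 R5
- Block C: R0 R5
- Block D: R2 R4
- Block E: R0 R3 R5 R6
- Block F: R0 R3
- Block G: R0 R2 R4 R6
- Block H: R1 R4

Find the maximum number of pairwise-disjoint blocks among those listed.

2

A, F are pairwise disjoint (A={R1,R4,R5,R6}; F={R0,R3}).
Every remaining block overlaps one of these, and no 3 of the listed blocks are pairwise disjoint, so 2 is the maximum.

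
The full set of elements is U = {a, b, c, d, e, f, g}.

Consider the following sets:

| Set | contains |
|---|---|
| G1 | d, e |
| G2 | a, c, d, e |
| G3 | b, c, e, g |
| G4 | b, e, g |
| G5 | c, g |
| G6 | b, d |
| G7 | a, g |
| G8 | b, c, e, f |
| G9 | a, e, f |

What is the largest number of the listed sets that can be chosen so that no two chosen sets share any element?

G5, G6, G9 are pairwise disjoint (G5={c,g}; G6={b,d}; G9={a,e,f}).
Every remaining set overlaps one of these, and no 4 of the listed sets are pairwise disjoint, so 3 is the maximum.

3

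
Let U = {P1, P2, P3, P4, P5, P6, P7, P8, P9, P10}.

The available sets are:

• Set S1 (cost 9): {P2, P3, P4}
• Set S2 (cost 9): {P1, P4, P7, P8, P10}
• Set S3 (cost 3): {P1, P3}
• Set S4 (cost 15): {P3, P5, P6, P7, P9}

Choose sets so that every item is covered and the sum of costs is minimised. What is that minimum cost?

S1, S2, S4 together cover every item (S1 ∪ S2 ∪ S4 = {P1, P2, P3, P4, P5, P6, P7, P8, P9, P10}); total cost 9 + 9 + 15 = 33.
The greedy pick S3, S2, S4, S1 costs 36; no covering selection beats 33.

33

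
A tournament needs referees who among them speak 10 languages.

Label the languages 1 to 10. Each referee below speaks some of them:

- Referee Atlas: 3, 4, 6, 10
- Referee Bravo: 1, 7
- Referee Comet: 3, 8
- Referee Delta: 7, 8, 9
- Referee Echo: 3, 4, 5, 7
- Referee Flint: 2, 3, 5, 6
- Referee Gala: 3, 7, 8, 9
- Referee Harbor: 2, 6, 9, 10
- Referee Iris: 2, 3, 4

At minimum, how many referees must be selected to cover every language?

Take {Bravo, Echo, Gala, Harbor}. Their union is {1, 2, 3, 4, 5, 6, 7, 8, 9, 10}, which is all 10 languages.
No 3 of the 9 referees cover everything (all 84 combinations miss at least one language), so 4 is optimal.

4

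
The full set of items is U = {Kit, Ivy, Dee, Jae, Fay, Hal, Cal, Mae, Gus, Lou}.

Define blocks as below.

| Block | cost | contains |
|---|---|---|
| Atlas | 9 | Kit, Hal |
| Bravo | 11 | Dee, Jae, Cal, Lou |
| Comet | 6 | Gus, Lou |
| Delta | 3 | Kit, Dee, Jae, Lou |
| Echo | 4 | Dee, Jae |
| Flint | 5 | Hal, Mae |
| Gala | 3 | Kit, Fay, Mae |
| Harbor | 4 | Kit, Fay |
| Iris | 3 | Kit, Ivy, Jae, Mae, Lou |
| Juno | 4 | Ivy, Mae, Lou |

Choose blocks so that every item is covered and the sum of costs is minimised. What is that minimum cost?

28

Bravo, Comet, Flint, Gala, Iris together cover every item (Bravo ∪ Comet ∪ Flint ∪ Gala ∪ Iris = {Kit, Ivy, Dee, Jae, Fay, Hal, Cal, Mae, Gus, Lou}); total cost 11 + 6 + 5 + 3 + 3 = 28.
The greedy pick Iris, Delta, Gala, Flint, Comet, Bravo costs 31; no covering selection beats 28.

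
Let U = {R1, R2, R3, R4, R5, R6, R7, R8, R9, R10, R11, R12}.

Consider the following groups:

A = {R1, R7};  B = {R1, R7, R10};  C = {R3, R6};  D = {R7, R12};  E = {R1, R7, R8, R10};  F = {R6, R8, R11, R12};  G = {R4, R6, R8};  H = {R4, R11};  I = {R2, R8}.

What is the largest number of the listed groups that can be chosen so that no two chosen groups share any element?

4

A, C, H, I are pairwise disjoint (A={R1,R7}; C={R3,R6}; H={R4,R11}; I={R2,R8}).
Every remaining group overlaps one of these, and no 5 of the listed groups are pairwise disjoint, so 4 is the maximum.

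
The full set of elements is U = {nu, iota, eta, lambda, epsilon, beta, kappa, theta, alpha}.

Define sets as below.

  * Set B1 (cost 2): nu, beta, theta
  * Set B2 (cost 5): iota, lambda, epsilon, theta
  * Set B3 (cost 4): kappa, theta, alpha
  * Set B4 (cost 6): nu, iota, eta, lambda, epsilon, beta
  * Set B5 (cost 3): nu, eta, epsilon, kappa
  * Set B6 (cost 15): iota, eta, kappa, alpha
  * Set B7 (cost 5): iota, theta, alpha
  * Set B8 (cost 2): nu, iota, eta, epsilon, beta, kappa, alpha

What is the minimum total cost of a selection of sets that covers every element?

7

B2, B8 together cover every element (B2 ∪ B8 = {nu, iota, eta, lambda, epsilon, beta, kappa, theta, alpha}); total cost 5 + 2 = 7.
The greedy pick B8, B1, B2 costs 9; no covering selection beats 7.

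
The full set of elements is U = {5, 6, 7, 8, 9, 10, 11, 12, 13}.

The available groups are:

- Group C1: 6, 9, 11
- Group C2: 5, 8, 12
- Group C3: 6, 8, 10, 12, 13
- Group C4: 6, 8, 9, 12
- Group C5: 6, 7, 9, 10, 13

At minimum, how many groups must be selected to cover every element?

Take {C1, C2, C5}. Their union is {5, 6, 7, 8, 9, 10, 11, 12, 13}, which is all 9 elements.
Only C2 contains 5, so C2 is forced; the remaining 6 elements need at least 2 more groups (each remaining group adds at most 5) — so at least 3 groups are needed, and 3 is optimal.

3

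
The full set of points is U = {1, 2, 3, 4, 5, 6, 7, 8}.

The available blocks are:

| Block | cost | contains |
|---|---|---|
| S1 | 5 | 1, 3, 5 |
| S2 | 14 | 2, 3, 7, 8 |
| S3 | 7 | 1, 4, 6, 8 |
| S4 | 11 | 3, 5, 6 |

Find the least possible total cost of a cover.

S1, S2, S3 together cover every point (S1 ∪ S2 ∪ S3 = {1, 2, 3, 4, 5, 6, 7, 8}); total cost 5 + 14 + 7 = 26.
No covering selection has total cost below 26.

26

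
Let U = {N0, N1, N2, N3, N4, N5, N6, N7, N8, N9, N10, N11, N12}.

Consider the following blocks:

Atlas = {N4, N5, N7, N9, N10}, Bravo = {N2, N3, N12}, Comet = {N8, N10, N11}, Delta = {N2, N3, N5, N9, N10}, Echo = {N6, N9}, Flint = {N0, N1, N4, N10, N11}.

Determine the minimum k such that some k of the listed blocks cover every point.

Atlas, Bravo, Comet, Echo, and Flint cover everything between them: the union {N0, N1, N2, N3, N4, N5, N6, N7, N8, N9, N10, N11, N12} is all of U.
No 4 of the 6 blocks cover everything (all 15 combinations miss at least one point), so 5 is optimal.

5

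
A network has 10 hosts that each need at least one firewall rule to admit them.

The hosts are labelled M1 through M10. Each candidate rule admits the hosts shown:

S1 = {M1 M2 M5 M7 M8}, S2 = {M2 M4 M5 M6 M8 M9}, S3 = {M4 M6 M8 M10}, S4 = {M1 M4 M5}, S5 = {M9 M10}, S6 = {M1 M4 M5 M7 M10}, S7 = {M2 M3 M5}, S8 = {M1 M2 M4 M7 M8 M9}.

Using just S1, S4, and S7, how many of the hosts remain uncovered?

Union of S1, S4, S7 = {M1, M2, M3, M4, M5, M7, M8}.
Not covered: M6, M9, M10 — 3 hosts.

3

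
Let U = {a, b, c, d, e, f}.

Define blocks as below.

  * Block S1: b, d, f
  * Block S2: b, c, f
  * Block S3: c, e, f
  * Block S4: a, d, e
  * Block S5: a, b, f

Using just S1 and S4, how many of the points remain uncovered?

1

Union of S1, S4 = {a, b, d, e, f}.
Not covered: c — 1 point.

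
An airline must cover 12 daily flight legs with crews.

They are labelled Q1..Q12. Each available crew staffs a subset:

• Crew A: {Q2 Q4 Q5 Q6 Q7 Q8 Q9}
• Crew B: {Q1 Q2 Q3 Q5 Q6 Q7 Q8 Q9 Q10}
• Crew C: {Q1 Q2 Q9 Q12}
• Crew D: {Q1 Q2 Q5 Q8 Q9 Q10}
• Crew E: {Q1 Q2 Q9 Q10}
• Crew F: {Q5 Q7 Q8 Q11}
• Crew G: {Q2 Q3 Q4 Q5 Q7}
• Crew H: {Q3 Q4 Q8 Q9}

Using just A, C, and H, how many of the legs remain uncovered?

Union of A, C, H = {Q1, Q2, Q3, Q4, Q5, Q6, Q7, Q8, Q9, Q12}.
Not covered: Q10, Q11 — 2 legs.

2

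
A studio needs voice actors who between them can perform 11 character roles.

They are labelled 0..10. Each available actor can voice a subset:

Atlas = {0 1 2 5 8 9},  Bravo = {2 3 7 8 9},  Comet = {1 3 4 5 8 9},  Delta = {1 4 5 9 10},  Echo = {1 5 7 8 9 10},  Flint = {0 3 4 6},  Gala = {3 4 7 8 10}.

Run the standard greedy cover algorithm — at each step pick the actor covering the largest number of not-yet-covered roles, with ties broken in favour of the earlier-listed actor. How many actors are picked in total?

Greedy: pick Atlas (covers 6 new) → pick Gala (covers 4 new) → pick Flint (covers 1 new). Total picks: 3.

3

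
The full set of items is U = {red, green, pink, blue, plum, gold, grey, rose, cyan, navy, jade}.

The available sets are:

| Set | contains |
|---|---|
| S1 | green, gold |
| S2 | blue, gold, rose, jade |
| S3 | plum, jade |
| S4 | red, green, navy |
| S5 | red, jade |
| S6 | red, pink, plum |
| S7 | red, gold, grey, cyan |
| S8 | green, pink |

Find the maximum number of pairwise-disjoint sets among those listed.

S3, S7, S8 are pairwise disjoint (S3={plum,jade}; S7={red,gold,grey,cyan}; S8={green,pink}).
Every remaining set overlaps one of these, and no 4 of the listed sets are pairwise disjoint, so 3 is the maximum.

3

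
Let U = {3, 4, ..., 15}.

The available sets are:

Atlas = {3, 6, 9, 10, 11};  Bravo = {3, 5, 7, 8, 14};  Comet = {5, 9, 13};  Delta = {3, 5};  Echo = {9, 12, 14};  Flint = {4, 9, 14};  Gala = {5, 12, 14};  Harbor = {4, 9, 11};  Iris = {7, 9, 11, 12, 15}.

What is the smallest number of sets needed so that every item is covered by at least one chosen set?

5

Atlas, Bravo, Comet, Harbor, and Iris cover everything between them: the union {3, 4, 5, 6, 7, 8, 9, 10, 11, 12, 13, 14, 15} is all of U.
No 4 of the 9 sets cover everything (all 126 combinations miss at least one item), so 5 is optimal.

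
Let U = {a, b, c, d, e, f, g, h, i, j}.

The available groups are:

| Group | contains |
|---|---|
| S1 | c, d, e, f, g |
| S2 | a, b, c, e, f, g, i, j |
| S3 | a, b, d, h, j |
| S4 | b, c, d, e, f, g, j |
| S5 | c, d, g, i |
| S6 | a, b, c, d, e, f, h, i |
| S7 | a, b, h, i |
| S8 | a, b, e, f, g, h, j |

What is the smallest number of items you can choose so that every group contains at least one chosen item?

2

Take T = {a, d}. Each listed group contains at least one of these, so T is a hitting set of size 2.
The groups S1, S7 are pairwise disjoint, so any hitting set needs a separate item for each — at least 2. Hence 2 is optimal.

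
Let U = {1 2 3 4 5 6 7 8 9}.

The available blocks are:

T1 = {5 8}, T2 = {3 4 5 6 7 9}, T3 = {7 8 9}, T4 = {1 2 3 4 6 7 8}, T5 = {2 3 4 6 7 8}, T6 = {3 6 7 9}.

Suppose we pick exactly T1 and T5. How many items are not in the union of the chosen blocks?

Union of T1, T5 = {2, 3, 4, 5, 6, 7, 8}.
Not covered: 1, 9 — 2 items.

2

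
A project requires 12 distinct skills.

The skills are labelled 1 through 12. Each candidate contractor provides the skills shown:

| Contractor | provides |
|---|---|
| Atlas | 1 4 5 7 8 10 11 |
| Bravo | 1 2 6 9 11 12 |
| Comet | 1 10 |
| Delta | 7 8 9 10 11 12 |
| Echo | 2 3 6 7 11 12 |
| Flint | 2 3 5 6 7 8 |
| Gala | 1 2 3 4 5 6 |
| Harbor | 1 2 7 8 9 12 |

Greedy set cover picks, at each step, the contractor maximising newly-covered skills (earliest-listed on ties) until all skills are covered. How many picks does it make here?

3

Greedy: pick Atlas (covers 7 new) → pick Bravo (covers 4 new) → pick Echo (covers 1 new). Total picks: 3.
(The true minimum cover uses only 2 contractors, so greedy is not optimal here.)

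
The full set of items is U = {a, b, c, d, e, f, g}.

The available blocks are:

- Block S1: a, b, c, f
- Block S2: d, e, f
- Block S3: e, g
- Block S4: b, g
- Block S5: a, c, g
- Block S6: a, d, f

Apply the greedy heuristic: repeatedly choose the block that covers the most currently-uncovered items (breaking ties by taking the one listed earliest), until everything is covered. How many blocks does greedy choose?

3

Greedy: pick S1 (covers 4 new) → pick S2 (covers 2 new) → pick S3 (covers 1 new). Total picks: 3.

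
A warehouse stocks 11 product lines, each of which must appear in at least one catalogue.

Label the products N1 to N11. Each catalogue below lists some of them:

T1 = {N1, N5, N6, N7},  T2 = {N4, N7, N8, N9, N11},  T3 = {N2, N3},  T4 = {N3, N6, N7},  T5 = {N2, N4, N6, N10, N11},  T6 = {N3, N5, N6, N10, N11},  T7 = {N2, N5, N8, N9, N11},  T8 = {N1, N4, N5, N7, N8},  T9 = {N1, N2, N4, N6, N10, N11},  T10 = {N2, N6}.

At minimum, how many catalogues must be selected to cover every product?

3

Take {T4, T7, T9}. Their union is {N1, N2, N3, N4, N5, N6, N7, N8, N9, N10, N11}, which is all 11 products.
No 2 of the 10 catalogues cover everything (all 45 combinations miss at least one product), so 3 is optimal.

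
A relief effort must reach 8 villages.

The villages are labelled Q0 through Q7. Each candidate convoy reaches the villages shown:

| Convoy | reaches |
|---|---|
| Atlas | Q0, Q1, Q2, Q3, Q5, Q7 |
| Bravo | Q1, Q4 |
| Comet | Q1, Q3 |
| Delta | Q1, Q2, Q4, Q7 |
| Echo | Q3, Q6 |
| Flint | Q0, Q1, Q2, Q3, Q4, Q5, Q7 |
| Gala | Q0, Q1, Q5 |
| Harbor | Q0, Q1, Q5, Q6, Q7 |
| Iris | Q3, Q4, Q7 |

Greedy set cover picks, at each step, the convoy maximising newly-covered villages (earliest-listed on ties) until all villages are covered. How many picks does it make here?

2

Greedy: pick Flint (covers 7 new) → pick Echo (covers 1 new). Total picks: 2.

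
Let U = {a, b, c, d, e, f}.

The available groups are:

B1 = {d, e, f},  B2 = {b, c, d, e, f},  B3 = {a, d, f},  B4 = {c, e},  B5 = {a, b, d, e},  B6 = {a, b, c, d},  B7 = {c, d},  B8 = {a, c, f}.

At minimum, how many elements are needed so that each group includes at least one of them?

2

H = {c, d} meets every group (each contains at least one member of H), and |H| = 2.
The groups B3, B4 are pairwise disjoint, so any hitting set needs a separate element for each — at least 2. Hence 2 is optimal.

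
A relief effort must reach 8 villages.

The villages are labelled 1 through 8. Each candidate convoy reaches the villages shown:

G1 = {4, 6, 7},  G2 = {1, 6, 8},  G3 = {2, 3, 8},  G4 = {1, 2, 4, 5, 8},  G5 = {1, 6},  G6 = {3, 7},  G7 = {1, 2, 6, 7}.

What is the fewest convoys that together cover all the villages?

3

G1 and G3 and G4 together: G1 ∪ G3 ∪ G4 = {1, 2, 3, 4, 5, 6, 7, 8} — every village is covered.
Only G4 contains 5, so G4 is forced; the remaining 3 villages need at least 2 more convoys (each remaining convoy adds at most 2) — so at least 3 convoys are needed, and 3 is optimal.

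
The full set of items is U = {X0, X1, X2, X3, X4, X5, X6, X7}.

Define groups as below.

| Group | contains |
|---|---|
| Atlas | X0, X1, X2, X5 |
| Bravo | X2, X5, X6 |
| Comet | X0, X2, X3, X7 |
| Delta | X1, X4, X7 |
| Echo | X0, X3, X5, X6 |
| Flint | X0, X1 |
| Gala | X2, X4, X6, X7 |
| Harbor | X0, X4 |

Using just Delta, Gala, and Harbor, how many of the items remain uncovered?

2

Union of Delta, Gala, Harbor = {X0, X1, X2, X4, X6, X7}.
Not covered: X3, X5 — 2 items.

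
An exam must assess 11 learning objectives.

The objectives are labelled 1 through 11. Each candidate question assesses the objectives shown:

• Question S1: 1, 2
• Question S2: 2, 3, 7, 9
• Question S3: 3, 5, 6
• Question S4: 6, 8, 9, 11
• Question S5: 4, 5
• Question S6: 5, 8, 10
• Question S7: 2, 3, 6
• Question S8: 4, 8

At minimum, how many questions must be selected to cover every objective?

S1 and S2 and S4 and S6 and S8 together: S1 ∪ S2 ∪ S4 ∪ S6 ∪ S8 = {1, 2, 3, 4, 5, 6, 7, 8, 9, 10, 11} — every objective is covered.
No 4 of the 8 questions cover everything (all 70 combinations miss at least one objective), so 5 is optimal.

5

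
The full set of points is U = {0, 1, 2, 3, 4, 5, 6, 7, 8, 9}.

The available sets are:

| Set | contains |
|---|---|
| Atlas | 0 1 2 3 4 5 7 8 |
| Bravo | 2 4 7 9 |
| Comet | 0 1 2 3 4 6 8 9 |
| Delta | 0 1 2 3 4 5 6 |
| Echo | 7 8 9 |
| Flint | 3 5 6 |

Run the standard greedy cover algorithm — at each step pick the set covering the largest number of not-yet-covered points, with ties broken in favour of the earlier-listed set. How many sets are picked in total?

2

Greedy: pick Atlas (covers 8 new) → pick Comet (covers 2 new). Total picks: 2.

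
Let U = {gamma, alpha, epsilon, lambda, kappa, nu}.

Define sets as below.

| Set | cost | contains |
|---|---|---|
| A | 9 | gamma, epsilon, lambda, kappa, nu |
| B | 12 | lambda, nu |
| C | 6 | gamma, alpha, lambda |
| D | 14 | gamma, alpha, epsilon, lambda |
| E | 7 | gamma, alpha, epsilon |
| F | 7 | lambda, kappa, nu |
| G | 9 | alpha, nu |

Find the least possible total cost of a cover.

E, F together cover every element (E ∪ F = {gamma, alpha, epsilon, lambda, kappa, nu}); total cost 7 + 7 = 14.
The greedy pick A, C costs 15; no covering selection beats 14.

14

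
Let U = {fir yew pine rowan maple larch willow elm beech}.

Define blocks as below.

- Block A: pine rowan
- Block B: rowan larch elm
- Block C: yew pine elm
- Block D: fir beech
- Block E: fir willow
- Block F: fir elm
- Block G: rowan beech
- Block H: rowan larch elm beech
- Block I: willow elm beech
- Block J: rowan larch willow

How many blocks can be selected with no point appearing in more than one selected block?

C, D, J are pairwise disjoint (C={yew,pine,elm}; D={fir,beech}; J={rowan,larch,willow}).
Every remaining block overlaps one of these, and no 4 of the listed blocks are pairwise disjoint, so 3 is the maximum.

3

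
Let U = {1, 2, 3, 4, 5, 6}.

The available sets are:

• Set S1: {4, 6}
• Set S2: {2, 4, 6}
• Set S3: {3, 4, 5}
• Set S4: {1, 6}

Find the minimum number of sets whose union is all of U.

3

Take {S2, S3, S4}. Their union is {1, 2, 3, 4, 5, 6}, which is all 6 items.
Only S4 contains 1, so S4 is forced; the remaining 4 items need at least 2 more sets (each remaining set adds at most 3) — so at least 3 sets are needed, and 3 is optimal.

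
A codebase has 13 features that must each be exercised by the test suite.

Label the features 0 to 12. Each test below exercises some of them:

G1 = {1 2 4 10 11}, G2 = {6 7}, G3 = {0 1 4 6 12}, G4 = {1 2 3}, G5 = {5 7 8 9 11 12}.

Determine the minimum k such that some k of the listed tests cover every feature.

G1 and G3 and G4 and G5 together: G1 ∪ G3 ∪ G4 ∪ G5 = {0, 1, 2, 3, 4, 5, 6, 7, 8, 9, 10, 11, 12} — every feature is covered.
No 3 of the 5 tests cover everything (all 10 combinations miss at least one feature), so 4 is optimal.

4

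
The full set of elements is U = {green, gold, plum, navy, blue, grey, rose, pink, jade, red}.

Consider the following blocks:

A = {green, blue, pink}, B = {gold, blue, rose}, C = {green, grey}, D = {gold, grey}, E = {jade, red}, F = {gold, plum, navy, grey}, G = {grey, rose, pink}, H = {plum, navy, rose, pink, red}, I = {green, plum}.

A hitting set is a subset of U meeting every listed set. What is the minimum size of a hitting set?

Take T = {green, grey, rose, red}. Each listed block contains at least one of these, so T is a hitting set of size 4.
No choice of 3 elements meets every block, so 4 is the minimum.

4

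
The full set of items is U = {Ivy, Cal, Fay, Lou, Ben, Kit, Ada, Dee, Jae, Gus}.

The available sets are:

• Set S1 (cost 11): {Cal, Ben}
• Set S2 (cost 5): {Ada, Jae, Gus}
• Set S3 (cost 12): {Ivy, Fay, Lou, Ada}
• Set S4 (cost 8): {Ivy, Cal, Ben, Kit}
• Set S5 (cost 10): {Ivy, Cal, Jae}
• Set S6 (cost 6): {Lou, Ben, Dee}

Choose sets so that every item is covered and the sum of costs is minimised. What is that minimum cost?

S2, S3, S4, S6 together cover every item (S2 ∪ S3 ∪ S4 ∪ S6 = {Ivy, Cal, Fay, Lou, Ben, Kit, Ada, Dee, Jae, Gus}); total cost 5 + 12 + 8 + 6 = 31.
No covering selection has total cost below 31.

31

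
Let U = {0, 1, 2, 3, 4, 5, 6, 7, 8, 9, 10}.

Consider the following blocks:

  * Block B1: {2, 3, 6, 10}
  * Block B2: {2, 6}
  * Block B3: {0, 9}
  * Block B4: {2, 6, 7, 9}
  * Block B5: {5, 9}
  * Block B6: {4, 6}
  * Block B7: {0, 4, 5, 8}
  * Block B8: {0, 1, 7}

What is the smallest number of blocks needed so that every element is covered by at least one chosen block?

B1 and B3 and B7 and B8 together: B1 ∪ B3 ∪ B7 ∪ B8 = {0, 1, 2, 3, 4, 5, 6, 7, 8, 9, 10} — every element is covered.
No 3 of the 8 blocks cover everything (all 56 combinations miss at least one element), so 4 is optimal.

4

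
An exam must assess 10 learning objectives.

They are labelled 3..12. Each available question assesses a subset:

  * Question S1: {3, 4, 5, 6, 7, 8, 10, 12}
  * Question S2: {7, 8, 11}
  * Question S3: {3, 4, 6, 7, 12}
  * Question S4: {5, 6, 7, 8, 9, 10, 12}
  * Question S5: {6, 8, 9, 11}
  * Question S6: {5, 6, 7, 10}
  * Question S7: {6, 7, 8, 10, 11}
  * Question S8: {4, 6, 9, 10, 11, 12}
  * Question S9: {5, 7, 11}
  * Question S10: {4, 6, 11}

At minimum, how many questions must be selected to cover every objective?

2

S1 and S8 together: S1 ∪ S8 = {3, 4, 5, 6, 7, 8, 9, 10, 11, 12} — every objective is covered.
No single question has all 10 objectives (the largest, S1, has 8), so 2 is optimal.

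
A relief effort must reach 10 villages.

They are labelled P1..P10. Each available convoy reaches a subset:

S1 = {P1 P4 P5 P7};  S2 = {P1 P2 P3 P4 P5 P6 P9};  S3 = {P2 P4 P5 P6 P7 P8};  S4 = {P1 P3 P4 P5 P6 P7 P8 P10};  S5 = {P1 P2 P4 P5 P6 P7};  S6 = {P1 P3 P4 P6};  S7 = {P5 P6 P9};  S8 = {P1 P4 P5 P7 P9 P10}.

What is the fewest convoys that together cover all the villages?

2

Take {S2, S4}. Their union is {P1, P2, P3, P4, P5, P6, P7, P8, P9, P10}, which is all 10 villages.
No single convoy has all 10 villages (the largest, S4, has 8), so 2 is optimal.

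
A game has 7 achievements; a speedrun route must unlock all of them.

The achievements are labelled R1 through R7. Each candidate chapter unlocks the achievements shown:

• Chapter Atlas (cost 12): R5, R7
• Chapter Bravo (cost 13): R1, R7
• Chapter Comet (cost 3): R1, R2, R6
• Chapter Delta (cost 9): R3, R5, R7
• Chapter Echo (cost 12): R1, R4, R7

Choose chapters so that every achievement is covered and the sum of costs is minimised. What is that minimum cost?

24

Comet, Delta, Echo together cover every achievement (Comet ∪ Delta ∪ Echo = {R1, R2, R3, R4, R5, R6, R7}); total cost 3 + 9 + 12 = 24.
No covering selection has total cost below 24.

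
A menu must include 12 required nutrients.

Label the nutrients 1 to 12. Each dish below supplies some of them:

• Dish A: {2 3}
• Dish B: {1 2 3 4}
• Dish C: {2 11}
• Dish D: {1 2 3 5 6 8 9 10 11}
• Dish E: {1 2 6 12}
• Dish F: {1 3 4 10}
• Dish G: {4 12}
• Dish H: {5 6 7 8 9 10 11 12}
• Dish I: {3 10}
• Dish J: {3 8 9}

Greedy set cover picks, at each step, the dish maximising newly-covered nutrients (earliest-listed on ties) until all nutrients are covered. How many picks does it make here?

Greedy: pick D (covers 9 new) → pick G (covers 2 new) → pick H (covers 1 new). Total picks: 3.
(The true minimum cover uses only 2 dishes, so greedy is not optimal here.)

3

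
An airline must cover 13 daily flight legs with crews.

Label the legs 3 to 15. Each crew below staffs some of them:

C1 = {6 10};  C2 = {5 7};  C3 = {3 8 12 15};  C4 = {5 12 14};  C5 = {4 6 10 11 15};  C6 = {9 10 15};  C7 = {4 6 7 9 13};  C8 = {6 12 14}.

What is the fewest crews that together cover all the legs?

4

C3 and C4 and C5 and C7 together: C3 ∪ C4 ∪ C5 ∪ C7 = {3, 4, 5, 6, 7, 8, 9, 10, 11, 12, 13, 14, 15} — every leg is covered.
Only C5 contains 11, so C5 is forced; the remaining 8 legs need at least 3 more crews (each remaining crew adds at most 3) — so at least 4 crews are needed, and 4 is optimal.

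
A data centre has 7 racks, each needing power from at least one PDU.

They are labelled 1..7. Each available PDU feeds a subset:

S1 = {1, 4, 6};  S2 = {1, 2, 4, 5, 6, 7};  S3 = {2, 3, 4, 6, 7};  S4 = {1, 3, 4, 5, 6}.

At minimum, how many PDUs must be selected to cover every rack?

S2 and S3 together: S2 ∪ S3 = {1, 2, 3, 4, 5, 6, 7} — every rack is covered.
No single PDU has all 7 racks (the largest, S2, has 6), so 2 is optimal.

2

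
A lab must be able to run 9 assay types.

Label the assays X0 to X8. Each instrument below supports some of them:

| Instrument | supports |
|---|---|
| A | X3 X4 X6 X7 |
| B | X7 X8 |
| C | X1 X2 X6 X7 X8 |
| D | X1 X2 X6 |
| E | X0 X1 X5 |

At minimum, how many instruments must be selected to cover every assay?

3

Take {A, C, E}. Their union is {X0, X1, X2, X3, X4, X5, X6, X7, X8}, which is all 9 assays.
Only E contains X0, so E is forced; the remaining 6 assays need at least 2 more instruments (each remaining instrument adds at most 4) — so at least 3 instruments are needed, and 3 is optimal.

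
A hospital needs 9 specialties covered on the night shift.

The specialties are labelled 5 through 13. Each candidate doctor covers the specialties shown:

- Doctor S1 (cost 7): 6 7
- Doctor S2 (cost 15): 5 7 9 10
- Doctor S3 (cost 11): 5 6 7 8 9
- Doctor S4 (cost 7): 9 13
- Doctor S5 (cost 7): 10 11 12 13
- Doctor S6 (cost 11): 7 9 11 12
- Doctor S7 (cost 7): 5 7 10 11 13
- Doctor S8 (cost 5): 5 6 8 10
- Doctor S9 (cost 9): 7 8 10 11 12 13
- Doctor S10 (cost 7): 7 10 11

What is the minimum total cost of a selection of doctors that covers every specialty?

S3, S5 together cover every specialty (S3 ∪ S5 = {5, 6, 7, 8, 9, 10, 11, 12, 13}); total cost 11 + 7 = 18.
The greedy pick S8, S9, S4 costs 21; no covering selection beats 18.

18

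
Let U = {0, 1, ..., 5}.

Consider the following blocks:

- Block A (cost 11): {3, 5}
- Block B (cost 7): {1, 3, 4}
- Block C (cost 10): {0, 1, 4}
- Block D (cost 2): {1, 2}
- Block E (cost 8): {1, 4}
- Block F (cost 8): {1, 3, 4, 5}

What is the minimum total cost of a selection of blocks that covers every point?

20

C, D, F together cover every point (C ∪ D ∪ F = {0, 1, 2, 3, 4, 5}); total cost 10 + 2 + 8 = 20.
No covering selection has total cost below 20.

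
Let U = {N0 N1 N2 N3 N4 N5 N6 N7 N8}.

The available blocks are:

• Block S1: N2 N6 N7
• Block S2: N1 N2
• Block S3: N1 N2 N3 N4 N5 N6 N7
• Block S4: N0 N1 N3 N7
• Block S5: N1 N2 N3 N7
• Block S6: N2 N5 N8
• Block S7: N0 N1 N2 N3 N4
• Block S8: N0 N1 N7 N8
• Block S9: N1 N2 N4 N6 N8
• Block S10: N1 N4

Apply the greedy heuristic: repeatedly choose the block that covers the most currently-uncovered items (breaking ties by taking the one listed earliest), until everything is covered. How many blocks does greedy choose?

Greedy: pick S3 (covers 7 new) → pick S8 (covers 2 new). Total picks: 2.

2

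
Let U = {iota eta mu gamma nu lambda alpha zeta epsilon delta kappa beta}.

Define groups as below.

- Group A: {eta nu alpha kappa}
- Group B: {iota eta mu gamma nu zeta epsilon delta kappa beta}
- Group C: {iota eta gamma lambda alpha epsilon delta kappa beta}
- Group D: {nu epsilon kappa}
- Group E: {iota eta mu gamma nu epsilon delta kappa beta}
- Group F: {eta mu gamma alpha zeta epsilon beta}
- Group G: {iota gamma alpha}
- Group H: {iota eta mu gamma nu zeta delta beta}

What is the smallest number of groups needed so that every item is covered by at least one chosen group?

2

Take {B, C}. Their union is {iota, eta, mu, gamma, nu, lambda, alpha, zeta, epsilon, delta, kappa, beta}, which is all 12 items.
No single group has all 12 items (the largest, B, has 10), so 2 is optimal.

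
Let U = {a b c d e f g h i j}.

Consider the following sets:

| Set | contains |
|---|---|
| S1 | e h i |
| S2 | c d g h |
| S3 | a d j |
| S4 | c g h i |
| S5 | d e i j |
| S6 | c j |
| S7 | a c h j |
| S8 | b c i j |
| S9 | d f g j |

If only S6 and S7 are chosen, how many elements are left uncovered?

Union of S6, S7 = {a, c, h, j}.
Not covered: b, d, e, f, g, i — 6 elements.

6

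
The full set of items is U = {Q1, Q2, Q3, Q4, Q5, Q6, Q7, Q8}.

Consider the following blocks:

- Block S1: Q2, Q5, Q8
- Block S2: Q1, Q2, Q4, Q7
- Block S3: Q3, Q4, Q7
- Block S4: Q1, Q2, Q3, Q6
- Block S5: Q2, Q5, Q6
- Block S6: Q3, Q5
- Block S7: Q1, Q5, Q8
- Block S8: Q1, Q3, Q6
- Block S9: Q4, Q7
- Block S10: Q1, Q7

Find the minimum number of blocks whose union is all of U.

S3 and S5 and S7 together: S3 ∪ S5 ∪ S7 = {Q1, Q2, Q3, Q4, Q5, Q6, Q7, Q8} — every item is covered.
No 2 of the 10 blocks cover everything (all 45 combinations miss at least one item), so 3 is optimal.

3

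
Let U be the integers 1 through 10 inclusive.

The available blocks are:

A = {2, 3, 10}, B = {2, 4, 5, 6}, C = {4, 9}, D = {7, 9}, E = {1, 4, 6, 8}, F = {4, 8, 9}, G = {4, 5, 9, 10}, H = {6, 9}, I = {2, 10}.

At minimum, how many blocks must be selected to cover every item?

4

A, D, E, and G cover everything between them: the union {1, 2, 3, 4, 5, 6, 7, 8, 9, 10} is all of U.
No 3 of the 9 blocks cover everything (all 84 combinations miss at least one item), so 4 is optimal.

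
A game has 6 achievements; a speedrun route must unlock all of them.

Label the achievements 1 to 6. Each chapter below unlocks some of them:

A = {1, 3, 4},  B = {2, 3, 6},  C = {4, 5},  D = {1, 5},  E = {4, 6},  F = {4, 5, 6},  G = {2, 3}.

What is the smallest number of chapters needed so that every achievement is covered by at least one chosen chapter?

Take {A, B, F}. Their union is {1, 2, 3, 4, 5, 6}, which is all 6 achievements.
No 2 of the 7 chapters cover everything (all 21 combinations miss at least one achievement), so 3 is optimal.

3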